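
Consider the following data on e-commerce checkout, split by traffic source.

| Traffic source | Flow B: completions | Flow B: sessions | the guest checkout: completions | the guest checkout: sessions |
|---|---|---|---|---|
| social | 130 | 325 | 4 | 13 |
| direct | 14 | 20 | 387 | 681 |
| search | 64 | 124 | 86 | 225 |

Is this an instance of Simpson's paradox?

Social: Flow B 130/325 = 40.0%, the guest checkout 4/13 = 30.8% → Flow B
Direct: Flow B 14/20 = 70.0%, the guest checkout 387/681 = 56.8% → Flow B
Search: Flow B 64/124 = 51.6%, the guest checkout 86/225 = 38.2% → Flow B
Overall: Flow B 208/469 = 44.3%, the guest checkout 477/919 = 51.9% → the guest checkout
Flow B wins each traffic group but the guest checkout wins overall — the comparison reverses. Flow B's sessions skew toward social, which has a lower base rate.

Yes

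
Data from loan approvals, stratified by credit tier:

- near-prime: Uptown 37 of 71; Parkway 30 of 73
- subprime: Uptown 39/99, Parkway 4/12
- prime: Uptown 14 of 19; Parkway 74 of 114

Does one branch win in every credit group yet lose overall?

Yes

Near-prime: Uptown 37/71 = 52.1%, Parkway 30/73 = 41.1% → Uptown
Subprime: Uptown 39/99 = 39.4%, Parkway 4/12 = 33.3% → Uptown
Prime: Uptown 14/19 = 73.7%, Parkway 74/114 = 64.9% → Uptown
Overall: Uptown 90/189 = 47.6%, Parkway 108/199 = 54.3% → Parkway
Uptown wins each credit group but Parkway wins overall — the comparison reverses. Uptown's applications skew toward subprime, which has a lower base rate.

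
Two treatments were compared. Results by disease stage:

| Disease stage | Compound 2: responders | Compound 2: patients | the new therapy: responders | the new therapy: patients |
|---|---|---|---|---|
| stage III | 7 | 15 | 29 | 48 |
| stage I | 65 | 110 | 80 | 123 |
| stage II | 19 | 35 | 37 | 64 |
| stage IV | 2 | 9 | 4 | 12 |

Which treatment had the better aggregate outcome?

the new therapy

Stage III: Compound 2 7/15 = 46.7%, the new therapy 29/48 = 60.4% → the new therapy
Stage I: Compound 2 65/110 = 59.1%, the new therapy 80/123 = 65.0% → the new therapy
Stage II: Compound 2 19/35 = 54.3%, the new therapy 37/64 = 57.8% → the new therapy
Stage IV: Compound 2 2/9 = 22.2%, the new therapy 4/12 = 33.3% → the new therapy
Overall: Compound 2 93/169 = 55.0%, the new therapy 150/247 = 60.7% → the new therapy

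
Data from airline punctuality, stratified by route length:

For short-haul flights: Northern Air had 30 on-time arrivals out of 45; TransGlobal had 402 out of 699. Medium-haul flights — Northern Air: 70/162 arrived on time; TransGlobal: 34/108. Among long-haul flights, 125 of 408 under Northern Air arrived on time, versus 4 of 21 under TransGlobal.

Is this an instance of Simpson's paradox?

Short-haul: Northern Air 30/45 = 66.7%, TransGlobal 402/699 = 57.5% → Northern Air
Medium-haul: Northern Air 70/162 = 43.2%, TransGlobal 34/108 = 31.5% → Northern Air
Long-haul: Northern Air 125/408 = 30.6%, TransGlobal 4/21 = 19.0% → Northern Air
Overall: Northern Air 225/615 = 36.6%, TransGlobal 440/828 = 53.1% → TransGlobal
Northern Air wins each route group but TransGlobal wins overall — the comparison reverses. Northern Air's flights skew toward long-haul, which has a lower base rate.

Yes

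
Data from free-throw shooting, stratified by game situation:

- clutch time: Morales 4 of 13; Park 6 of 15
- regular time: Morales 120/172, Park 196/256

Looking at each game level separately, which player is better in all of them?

Park

Clutch time: Morales 4/13 = 30.8%, Park 6/15 = 40.0% → Park
Regular time: Morales 120/172 = 69.8%, Park 196/256 = 76.6% → Park
Park has the higher rate in both groups.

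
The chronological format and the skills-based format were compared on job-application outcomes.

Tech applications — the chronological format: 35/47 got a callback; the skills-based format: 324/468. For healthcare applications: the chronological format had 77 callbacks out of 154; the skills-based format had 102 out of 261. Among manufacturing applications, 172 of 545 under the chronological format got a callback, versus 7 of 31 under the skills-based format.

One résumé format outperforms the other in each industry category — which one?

the chronological format

Tech: the chronological format 35/47 = 74.5%, the skills-based format 324/468 = 69.2% → the chronological format
Healthcare: the chronological format 77/154 = 50.0%, the skills-based format 102/261 = 39.1% → the chronological format
Manufacturing: the chronological format 172/545 = 31.6%, the skills-based format 7/31 = 22.6% → the chronological format
The chronological format has the higher rate in all 3 groups.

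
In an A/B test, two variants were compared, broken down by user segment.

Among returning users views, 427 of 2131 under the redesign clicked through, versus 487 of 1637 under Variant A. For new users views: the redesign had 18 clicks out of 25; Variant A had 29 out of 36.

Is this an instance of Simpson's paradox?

Returning users: the redesign 427/2131 = 20.0%, Variant A 487/1637 = 29.7% → Variant A
New users: the redesign 18/25 = 72.0%, Variant A 29/36 = 80.6% → Variant A
Overall: the redesign 445/2156 = 20.6%, Variant A 516/1673 = 30.8% → Variant A
Variant A wins overall and in every user group — no reversal.

No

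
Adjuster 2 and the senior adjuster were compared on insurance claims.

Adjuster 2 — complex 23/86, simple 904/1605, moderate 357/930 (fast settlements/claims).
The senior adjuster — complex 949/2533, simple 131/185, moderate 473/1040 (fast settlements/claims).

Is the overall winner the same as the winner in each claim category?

Complex: Adjuster 2 23/86 = 26.7%, the senior adjuster 949/2533 = 37.5% → the senior adjuster
Simple: Adjuster 2 904/1605 = 56.3%, the senior adjuster 131/185 = 70.8% → the senior adjuster
Moderate: Adjuster 2 357/930 = 38.4%, the senior adjuster 473/1040 = 45.5% → the senior adjuster
Overall: Adjuster 2 1284/2621 = 49.0%, the senior adjuster 1553/3758 = 41.3% → Adjuster 2
The senior adjuster wins each claim group but Adjuster 2 wins overall — the comparison reverses. The senior adjuster's claims skew toward complex, which has a lower base rate.

No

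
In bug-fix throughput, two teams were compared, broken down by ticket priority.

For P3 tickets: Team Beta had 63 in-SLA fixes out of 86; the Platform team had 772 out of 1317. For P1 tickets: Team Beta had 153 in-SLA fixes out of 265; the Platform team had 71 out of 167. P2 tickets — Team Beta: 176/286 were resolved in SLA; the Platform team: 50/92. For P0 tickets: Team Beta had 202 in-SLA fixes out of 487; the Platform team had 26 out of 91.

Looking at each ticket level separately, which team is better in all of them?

Team Beta

P3: Team Beta 63/86 = 73.3%, the Platform team 772/1317 = 58.6% → Team Beta
P1: Team Beta 153/265 = 57.7%, the Platform team 71/167 = 42.5% → Team Beta
P2: Team Beta 176/286 = 61.5%, the Platform team 50/92 = 54.3% → Team Beta
P0: Team Beta 202/487 = 41.5%, the Platform team 26/91 = 28.6% → Team Beta
Team Beta has the higher rate in all 4 groups.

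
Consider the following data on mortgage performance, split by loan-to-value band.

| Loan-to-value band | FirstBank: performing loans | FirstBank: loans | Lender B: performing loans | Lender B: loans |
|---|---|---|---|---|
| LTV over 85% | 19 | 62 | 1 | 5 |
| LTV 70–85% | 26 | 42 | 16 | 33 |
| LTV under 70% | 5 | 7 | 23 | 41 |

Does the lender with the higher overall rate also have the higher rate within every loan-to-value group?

LTV over 85%: FirstBank 19/62 = 30.6%, Lender B 1/5 = 20.0% → FirstBank
LTV 70–85%: FirstBank 26/42 = 61.9%, Lender B 16/33 = 48.5% → FirstBank
LTV under 70%: FirstBank 5/7 = 71.4%, Lender B 23/41 = 56.1% → FirstBank
Overall: FirstBank 50/111 = 45.0%, Lender B 40/79 = 50.6% → Lender B
FirstBank wins each loan-to-value group but Lender B wins overall — the comparison reverses. FirstBank's loans skew toward LTV over 85%, which has a lower base rate.

No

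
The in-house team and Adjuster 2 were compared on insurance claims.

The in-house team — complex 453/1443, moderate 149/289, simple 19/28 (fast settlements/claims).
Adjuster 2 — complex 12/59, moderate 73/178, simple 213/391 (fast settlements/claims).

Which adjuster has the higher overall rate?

Complex: the in-house team 453/1443 = 31.4%, Adjuster 2 12/59 = 20.3% → the in-house team
Moderate: the in-house team 149/289 = 51.6%, Adjuster 2 73/178 = 41.0% → the in-house team
Simple: the in-house team 19/28 = 67.9%, Adjuster 2 213/391 = 54.5% → the in-house team
Overall: the in-house team 621/1760 = 35.3%, Adjuster 2 298/628 = 47.5% → Adjuster 2
(The in-house team wins every claim group but Adjuster 2 wins overall — the in-house team's claims skew toward the low-rate complex group.)

Adjuster 2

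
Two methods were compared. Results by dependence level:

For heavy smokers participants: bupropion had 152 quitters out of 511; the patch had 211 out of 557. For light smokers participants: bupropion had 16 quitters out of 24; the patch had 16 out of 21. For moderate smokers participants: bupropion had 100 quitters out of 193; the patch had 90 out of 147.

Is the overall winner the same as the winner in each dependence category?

Yes

Heavy smokers: bupropion 152/511 = 29.7%, the patch 211/557 = 37.9% → the patch
Light smokers: bupropion 16/24 = 66.7%, the patch 16/21 = 76.2% → the patch
Moderate smokers: bupropion 100/193 = 51.8%, the patch 90/147 = 61.2% → the patch
Overall: bupropion 268/728 = 36.8%, the patch 317/725 = 43.7% → the patch
The patch wins overall and in every dependence group — no reversal.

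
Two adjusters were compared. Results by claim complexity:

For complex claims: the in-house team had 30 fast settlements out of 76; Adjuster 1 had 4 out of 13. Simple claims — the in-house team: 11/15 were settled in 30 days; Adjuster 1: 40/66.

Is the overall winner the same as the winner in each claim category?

No

Complex: the in-house team 30/76 = 39.5%, Adjuster 1 4/13 = 30.8% → the in-house team
Simple: the in-house team 11/15 = 73.3%, Adjuster 1 40/66 = 60.6% → the in-house team
Overall: the in-house team 41/91 = 45.1%, Adjuster 1 44/79 = 55.7% → Adjuster 1
The in-house team wins each claim group but Adjuster 1 wins overall — the comparison reverses. The in-house team's claims skew toward complex, which has a lower base rate.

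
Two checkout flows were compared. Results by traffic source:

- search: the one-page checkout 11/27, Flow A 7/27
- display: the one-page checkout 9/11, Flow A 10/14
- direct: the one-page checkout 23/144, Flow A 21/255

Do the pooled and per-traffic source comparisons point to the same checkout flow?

Yes

Search: the one-page checkout 11/27 = 40.7%, Flow A 7/27 = 25.9% → the one-page checkout
Display: the one-page checkout 9/11 = 81.8%, Flow A 10/14 = 71.4% → the one-page checkout
Direct: the one-page checkout 23/144 = 16.0%, Flow A 21/255 = 8.2% → the one-page checkout
Overall: the one-page checkout 43/182 = 23.6%, Flow A 38/296 = 12.8% → the one-page checkout
The one-page checkout wins overall and in every traffic group — no reversal.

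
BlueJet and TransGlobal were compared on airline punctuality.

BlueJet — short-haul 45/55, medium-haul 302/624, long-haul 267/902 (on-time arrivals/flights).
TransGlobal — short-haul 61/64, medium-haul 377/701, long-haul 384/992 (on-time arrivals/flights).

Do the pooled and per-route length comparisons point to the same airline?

Yes

Short-haul: BlueJet 45/55 = 81.8%, TransGlobal 61/64 = 95.3% → TransGlobal
Medium-haul: BlueJet 302/624 = 48.4%, TransGlobal 377/701 = 53.8% → TransGlobal
Long-haul: BlueJet 267/902 = 29.6%, TransGlobal 384/992 = 38.7% → TransGlobal
Overall: BlueJet 614/1581 = 38.8%, TransGlobal 822/1757 = 46.8% → TransGlobal
TransGlobal wins overall and in every route group — no reversal.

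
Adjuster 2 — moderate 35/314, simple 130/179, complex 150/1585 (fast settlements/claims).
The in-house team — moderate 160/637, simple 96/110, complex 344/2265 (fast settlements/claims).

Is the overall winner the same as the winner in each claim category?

Yes

Moderate: Adjuster 2 35/314 = 11.1%, the in-house team 160/637 = 25.1% → the in-house team
Simple: Adjuster 2 130/179 = 72.6%, the in-house team 96/110 = 87.3% → the in-house team
Complex: Adjuster 2 150/1585 = 9.5%, the in-house team 344/2265 = 15.2% → the in-house team
Overall: Adjuster 2 315/2078 = 15.2%, the in-house team 600/3012 = 19.9% → the in-house team
The in-house team wins overall and in every claim group — no reversal.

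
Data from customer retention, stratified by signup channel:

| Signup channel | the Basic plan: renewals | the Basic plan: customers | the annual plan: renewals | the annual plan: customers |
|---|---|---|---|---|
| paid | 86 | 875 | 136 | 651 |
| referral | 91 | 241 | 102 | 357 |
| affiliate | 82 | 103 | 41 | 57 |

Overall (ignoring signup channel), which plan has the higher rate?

the annual plan

Paid: the Basic plan 86/875 = 9.8%, the annual plan 136/651 = 20.9% → the annual plan
Referral: the Basic plan 91/241 = 37.8%, the annual plan 102/357 = 28.6% → the Basic plan
Affiliate: the Basic plan 82/103 = 79.6%, the annual plan 41/57 = 71.9% → the Basic plan
Overall: the Basic plan 259/1219 = 21.2%, the annual plan 279/1065 = 26.2% → the annual plan
(Neither sweeps every signup group, but the annual plan has the higher pooled rate.)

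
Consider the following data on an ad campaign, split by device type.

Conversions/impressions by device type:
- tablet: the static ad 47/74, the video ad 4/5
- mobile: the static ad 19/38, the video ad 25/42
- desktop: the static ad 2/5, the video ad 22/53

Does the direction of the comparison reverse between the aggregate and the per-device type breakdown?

Yes

Tablet: the static ad 47/74 = 63.5%, the video ad 4/5 = 80.0% → the video ad
Mobile: the static ad 19/38 = 50.0%, the video ad 25/42 = 59.5% → the video ad
Desktop: the static ad 2/5 = 40.0%, the video ad 22/53 = 41.5% → the video ad
Overall: the static ad 68/117 = 58.1%, the video ad 51/100 = 51.0% → the static ad
The video ad wins each device group but the static ad wins overall — the comparison reverses. The video ad's impressions skew toward desktop, which has a lower base rate.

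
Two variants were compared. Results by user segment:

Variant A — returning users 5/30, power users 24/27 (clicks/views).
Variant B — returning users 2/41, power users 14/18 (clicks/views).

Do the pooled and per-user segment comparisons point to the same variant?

Returning users: Variant A 5/30 = 16.7%, Variant B 2/41 = 4.9% → Variant A
Power users: Variant A 24/27 = 88.9%, Variant B 14/18 = 77.8% → Variant A
Overall: Variant A 29/57 = 50.9%, Variant B 16/59 = 27.1% → Variant A
Variant A wins overall and in every user group — no reversal.

Yes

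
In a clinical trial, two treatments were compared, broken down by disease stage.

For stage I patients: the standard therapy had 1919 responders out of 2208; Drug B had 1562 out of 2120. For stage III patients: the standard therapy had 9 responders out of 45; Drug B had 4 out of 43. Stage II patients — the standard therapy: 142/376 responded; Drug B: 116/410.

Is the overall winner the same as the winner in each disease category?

Yes

Stage I: the standard therapy 1919/2208 = 86.9%, Drug B 1562/2120 = 73.7% → the standard therapy
Stage III: the standard therapy 9/45 = 20.0%, Drug B 4/43 = 9.3% → the standard therapy
Stage II: the standard therapy 142/376 = 37.8%, Drug B 116/410 = 28.3% → the standard therapy
Overall: the standard therapy 2070/2629 = 78.7%, Drug B 1682/2573 = 65.4% → the standard therapy
The standard therapy wins overall and in every disease group — no reversal.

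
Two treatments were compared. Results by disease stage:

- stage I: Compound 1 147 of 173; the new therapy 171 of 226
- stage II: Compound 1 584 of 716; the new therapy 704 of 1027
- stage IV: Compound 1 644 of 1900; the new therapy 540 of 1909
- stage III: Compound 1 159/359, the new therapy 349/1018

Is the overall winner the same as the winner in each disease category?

Yes

Stage I: Compound 1 147/173 = 85.0%, the new therapy 171/226 = 75.7% → Compound 1
Stage II: Compound 1 584/716 = 81.6%, the new therapy 704/1027 = 68.5% → Compound 1
Stage IV: Compound 1 644/1900 = 33.9%, the new therapy 540/1909 = 28.3% → Compound 1
Stage III: Compound 1 159/359 = 44.3%, the new therapy 349/1018 = 34.3% → Compound 1
Overall: Compound 1 1534/3148 = 48.7%, the new therapy 1764/4180 = 42.2% → Compound 1
Compound 1 wins overall and in every disease group — no reversal.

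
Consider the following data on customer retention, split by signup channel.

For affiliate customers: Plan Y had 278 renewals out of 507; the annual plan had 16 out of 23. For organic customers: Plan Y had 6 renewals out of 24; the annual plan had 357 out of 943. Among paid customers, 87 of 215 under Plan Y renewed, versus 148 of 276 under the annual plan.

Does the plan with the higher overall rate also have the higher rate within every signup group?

No

Affiliate: Plan Y 278/507 = 54.8%, the annual plan 16/23 = 69.6% → the annual plan
Organic: Plan Y 6/24 = 25.0%, the annual plan 357/943 = 37.9% → the annual plan
Paid: Plan Y 87/215 = 40.5%, the annual plan 148/276 = 53.6% → the annual plan
Overall: Plan Y 371/746 = 49.7%, the annual plan 521/1242 = 41.9% → Plan Y
The annual plan wins each signup group but Plan Y wins overall — the comparison reverses. The annual plan's customers skew toward organic, which has a lower base rate.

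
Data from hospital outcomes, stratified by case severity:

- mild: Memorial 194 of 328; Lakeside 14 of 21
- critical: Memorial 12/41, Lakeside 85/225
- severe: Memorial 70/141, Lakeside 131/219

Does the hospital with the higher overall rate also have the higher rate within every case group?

Mild: Memorial 194/328 = 59.1%, Lakeside 14/21 = 66.7% → Lakeside
Critical: Memorial 12/41 = 29.3%, Lakeside 85/225 = 37.8% → Lakeside
Severe: Memorial 70/141 = 49.6%, Lakeside 131/219 = 59.8% → Lakeside
Overall: Memorial 276/510 = 54.1%, Lakeside 230/465 = 49.5% → Memorial
Lakeside wins each case group but Memorial wins overall — the comparison reverses. Lakeside's patients skew toward critical, which has a lower base rate.

No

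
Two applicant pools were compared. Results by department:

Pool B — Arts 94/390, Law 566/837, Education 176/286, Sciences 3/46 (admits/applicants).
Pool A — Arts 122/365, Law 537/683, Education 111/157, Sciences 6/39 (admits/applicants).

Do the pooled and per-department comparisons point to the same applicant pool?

Arts: Pool B 94/390 = 24.1%, Pool A 122/365 = 33.4% → Pool A
Law: Pool B 566/837 = 67.6%, Pool A 537/683 = 78.6% → Pool A
Education: Pool B 176/286 = 61.5%, Pool A 111/157 = 70.7% → Pool A
Sciences: Pool B 3/46 = 6.5%, Pool A 6/39 = 15.4% → Pool A
Overall: Pool B 839/1559 = 53.8%, Pool A 776/1244 = 62.4% → Pool A
Pool A wins overall and in every department group — no reversal.

Yes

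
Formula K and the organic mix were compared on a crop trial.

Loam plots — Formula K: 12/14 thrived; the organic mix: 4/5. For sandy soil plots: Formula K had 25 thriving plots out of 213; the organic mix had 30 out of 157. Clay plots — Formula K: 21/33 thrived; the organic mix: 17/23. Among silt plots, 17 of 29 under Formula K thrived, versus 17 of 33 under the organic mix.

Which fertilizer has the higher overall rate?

Loam: Formula K 12/14 = 85.7%, the organic mix 4/5 = 80.0% → Formula K
Sandy soil: Formula K 25/213 = 11.7%, the organic mix 30/157 = 19.1% → the organic mix
Clay: Formula K 21/33 = 63.6%, the organic mix 17/23 = 73.9% → the organic mix
Silt: Formula K 17/29 = 58.6%, the organic mix 17/33 = 51.5% → Formula K
Overall: Formula K 75/289 = 26.0%, the organic mix 68/218 = 31.2% → the organic mix
(Neither sweeps every soil group, but the organic mix has the higher pooled rate.)

the organic mix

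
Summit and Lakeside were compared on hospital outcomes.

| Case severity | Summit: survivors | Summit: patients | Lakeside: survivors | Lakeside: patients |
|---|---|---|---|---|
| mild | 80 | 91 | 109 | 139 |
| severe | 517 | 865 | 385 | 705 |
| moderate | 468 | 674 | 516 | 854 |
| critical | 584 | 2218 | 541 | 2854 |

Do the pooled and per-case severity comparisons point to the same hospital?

Mild: Summit 80/91 = 87.9%, Lakeside 109/139 = 78.4% → Summit
Severe: Summit 517/865 = 59.8%, Lakeside 385/705 = 54.6% → Summit
Moderate: Summit 468/674 = 69.4%, Lakeside 516/854 = 60.4% → Summit
Critical: Summit 584/2218 = 26.3%, Lakeside 541/2854 = 19.0% → Summit
Overall: Summit 1649/3848 = 42.9%, Lakeside 1551/4552 = 34.1% → Summit
Summit wins overall and in every case group — no reversal.

Yes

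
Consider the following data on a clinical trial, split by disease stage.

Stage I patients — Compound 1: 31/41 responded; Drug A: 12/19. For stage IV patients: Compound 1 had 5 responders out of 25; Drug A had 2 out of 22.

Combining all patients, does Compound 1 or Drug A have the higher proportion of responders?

Compound 1

Stage I: Compound 1 31/41 = 75.6%, Drug A 12/19 = 63.2% → Compound 1
Stage IV: Compound 1 5/25 = 20.0%, Drug A 2/22 = 9.1% → Compound 1
Overall: Compound 1 36/66 = 54.5%, Drug A 14/41 = 34.1% → Compound 1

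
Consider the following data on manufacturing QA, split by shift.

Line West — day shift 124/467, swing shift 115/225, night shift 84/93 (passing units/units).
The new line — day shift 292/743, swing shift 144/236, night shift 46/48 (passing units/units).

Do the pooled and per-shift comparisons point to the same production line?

Day shift: Line West 124/467 = 26.6%, the new line 292/743 = 39.3% → the new line
Swing shift: Line West 115/225 = 51.1%, the new line 144/236 = 61.0% → the new line
Night shift: Line West 84/93 = 90.3%, the new line 46/48 = 95.8% → the new line
Overall: Line West 323/785 = 41.1%, the new line 482/1027 = 46.9% → the new line
The new line wins overall and in every shift group — no reversal.

Yes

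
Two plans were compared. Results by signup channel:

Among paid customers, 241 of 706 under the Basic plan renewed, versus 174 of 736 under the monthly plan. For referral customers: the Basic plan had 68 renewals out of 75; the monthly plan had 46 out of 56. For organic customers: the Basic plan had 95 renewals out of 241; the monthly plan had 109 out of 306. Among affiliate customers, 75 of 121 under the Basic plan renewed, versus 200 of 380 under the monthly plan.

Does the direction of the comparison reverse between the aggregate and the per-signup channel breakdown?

Paid: the Basic plan 241/706 = 34.1%, the monthly plan 174/736 = 23.6% → the Basic plan
Referral: the Basic plan 68/75 = 90.7%, the monthly plan 46/56 = 82.1% → the Basic plan
Organic: the Basic plan 95/241 = 39.4%, the monthly plan 109/306 = 35.6% → the Basic plan
Affiliate: the Basic plan 75/121 = 62.0%, the monthly plan 200/380 = 52.6% → the Basic plan
Overall: the Basic plan 479/1143 = 41.9%, the monthly plan 529/1478 = 35.8% → the Basic plan
The Basic plan wins overall and in every signup group — no reversal.

No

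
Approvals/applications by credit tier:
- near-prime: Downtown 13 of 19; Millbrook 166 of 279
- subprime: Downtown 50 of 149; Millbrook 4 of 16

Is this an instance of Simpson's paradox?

Yes

Near-prime: Downtown 13/19 = 68.4%, Millbrook 166/279 = 59.5% → Downtown
Subprime: Downtown 50/149 = 33.6%, Millbrook 4/16 = 25.0% → Downtown
Overall: Downtown 63/168 = 37.5%, Millbrook 170/295 = 57.6% → Millbrook
Downtown wins each credit group but Millbrook wins overall — the comparison reverses. Downtown's applications skew toward subprime, which has a lower base rate.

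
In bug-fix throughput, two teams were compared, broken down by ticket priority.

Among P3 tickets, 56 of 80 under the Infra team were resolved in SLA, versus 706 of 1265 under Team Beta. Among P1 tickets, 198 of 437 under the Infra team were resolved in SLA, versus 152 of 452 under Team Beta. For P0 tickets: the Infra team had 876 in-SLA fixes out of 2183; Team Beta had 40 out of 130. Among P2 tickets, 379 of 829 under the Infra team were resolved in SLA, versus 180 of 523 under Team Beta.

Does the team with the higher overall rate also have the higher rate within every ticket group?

No

P3: the Infra team 56/80 = 70.0%, Team Beta 706/1265 = 55.8% → the Infra team
P1: the Infra team 198/437 = 45.3%, Team Beta 152/452 = 33.6% → the Infra team
P0: the Infra team 876/2183 = 40.1%, Team Beta 40/130 = 30.8% → the Infra team
P2: the Infra team 379/829 = 45.7%, Team Beta 180/523 = 34.4% → the Infra team
Overall: the Infra team 1509/3529 = 42.8%, Team Beta 1078/2370 = 45.5% → Team Beta
The Infra team wins each ticket group but Team Beta wins overall — the comparison reverses. The Infra team's tickets skew toward P0, which has a lower base rate.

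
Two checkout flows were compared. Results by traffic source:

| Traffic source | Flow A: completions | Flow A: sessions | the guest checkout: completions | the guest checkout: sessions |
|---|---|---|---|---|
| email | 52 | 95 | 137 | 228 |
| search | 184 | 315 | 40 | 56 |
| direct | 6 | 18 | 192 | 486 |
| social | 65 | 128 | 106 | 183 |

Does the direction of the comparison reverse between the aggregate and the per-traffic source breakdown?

Yes

Email: Flow A 52/95 = 54.7%, the guest checkout 137/228 = 60.1% → the guest checkout
Search: Flow A 184/315 = 58.4%, the guest checkout 40/56 = 71.4% → the guest checkout
Direct: Flow A 6/18 = 33.3%, the guest checkout 192/486 = 39.5% → the guest checkout
Social: Flow A 65/128 = 50.8%, the guest checkout 106/183 = 57.9% → the guest checkout
Overall: Flow A 307/556 = 55.2%, the guest checkout 475/953 = 49.8% → Flow A
The guest checkout wins each traffic group but Flow A wins overall — the comparison reverses. The guest checkout's sessions skew toward direct, which has a lower base rate.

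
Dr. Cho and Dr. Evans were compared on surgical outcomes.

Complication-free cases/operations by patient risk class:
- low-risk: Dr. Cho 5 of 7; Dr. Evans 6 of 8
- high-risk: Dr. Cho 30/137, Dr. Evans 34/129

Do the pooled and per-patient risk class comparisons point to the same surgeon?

Yes

Low-risk: Dr. Cho 5/7 = 71.4%, Dr. Evans 6/8 = 75.0% → Dr. Evans
High-risk: Dr. Cho 30/137 = 21.9%, Dr. Evans 34/129 = 26.4% → Dr. Evans
Overall: Dr. Cho 35/144 = 24.3%, Dr. Evans 40/137 = 29.2% → Dr. Evans
Dr. Evans wins overall and in every patient risk group — no reversal.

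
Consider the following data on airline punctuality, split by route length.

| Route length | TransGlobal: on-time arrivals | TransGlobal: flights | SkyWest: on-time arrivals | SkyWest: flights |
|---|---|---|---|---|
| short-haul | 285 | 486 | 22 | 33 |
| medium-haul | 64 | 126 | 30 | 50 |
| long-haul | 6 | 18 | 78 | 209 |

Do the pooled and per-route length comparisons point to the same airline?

No

Short-haul: TransGlobal 285/486 = 58.6%, SkyWest 22/33 = 66.7% → SkyWest
Medium-haul: TransGlobal 64/126 = 50.8%, SkyWest 30/50 = 60.0% → SkyWest
Long-haul: TransGlobal 6/18 = 33.3%, SkyWest 78/209 = 37.3% → SkyWest
Overall: TransGlobal 355/630 = 56.3%, SkyWest 130/292 = 44.5% → TransGlobal
SkyWest wins each route group but TransGlobal wins overall — the comparison reverses. SkyWest's flights skew toward long-haul, which has a lower base rate.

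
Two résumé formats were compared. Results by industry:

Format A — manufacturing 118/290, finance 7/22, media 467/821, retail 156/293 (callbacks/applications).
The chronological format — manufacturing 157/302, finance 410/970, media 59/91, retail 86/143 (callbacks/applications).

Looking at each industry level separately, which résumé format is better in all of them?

Manufacturing: Format A 118/290 = 40.7%, the chronological format 157/302 = 52.0% → the chronological format
Finance: Format A 7/22 = 31.8%, the chronological format 410/970 = 42.3% → the chronological format
Media: Format A 467/821 = 56.9%, the chronological format 59/91 = 64.8% → the chronological format
Retail: Format A 156/293 = 53.2%, the chronological format 86/143 = 60.1% → the chronological format
The chronological format has the higher rate in all 4 groups.

the chronological format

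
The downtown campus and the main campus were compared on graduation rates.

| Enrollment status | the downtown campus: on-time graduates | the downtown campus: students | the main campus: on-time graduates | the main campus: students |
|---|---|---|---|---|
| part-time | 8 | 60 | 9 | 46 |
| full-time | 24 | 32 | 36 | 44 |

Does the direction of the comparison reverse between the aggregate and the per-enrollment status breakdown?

No

Part-time: the downtown campus 8/60 = 13.3%, the main campus 9/46 = 19.6% → the main campus
Full-time: the downtown campus 24/32 = 75.0%, the main campus 36/44 = 81.8% → the main campus
Overall: the downtown campus 32/92 = 34.8%, the main campus 45/90 = 50.0% → the main campus
The main campus wins overall and in every enrollment group — no reversal.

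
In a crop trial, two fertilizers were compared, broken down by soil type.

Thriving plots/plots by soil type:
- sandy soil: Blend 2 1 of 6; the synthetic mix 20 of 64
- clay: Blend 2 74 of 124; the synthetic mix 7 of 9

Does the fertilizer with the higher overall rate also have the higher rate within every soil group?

No

Sandy soil: Blend 2 1/6 = 16.7%, the synthetic mix 20/64 = 31.2% → the synthetic mix
Clay: Blend 2 74/124 = 59.7%, the synthetic mix 7/9 = 77.8% → the synthetic mix
Overall: Blend 2 75/130 = 57.7%, the synthetic mix 27/73 = 37.0% → Blend 2
The synthetic mix wins each soil group but Blend 2 wins overall — the comparison reverses. The synthetic mix's plots skew toward sandy soil, which has a lower base rate.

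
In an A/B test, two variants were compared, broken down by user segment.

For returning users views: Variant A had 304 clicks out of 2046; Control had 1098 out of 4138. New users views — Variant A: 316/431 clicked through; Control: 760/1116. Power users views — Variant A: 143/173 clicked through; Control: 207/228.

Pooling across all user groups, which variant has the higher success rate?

Control

Returning users: Variant A 304/2046 = 14.9%, Control 1098/4138 = 26.5% → Control
New users: Variant A 316/431 = 73.3%, Control 760/1116 = 68.1% → Variant A
Power users: Variant A 143/173 = 82.7%, Control 207/228 = 90.8% → Control
Overall: Variant A 763/2650 = 28.8%, Control 2065/5482 = 37.7% → Control
(Neither sweeps every user group, but Control has the higher pooled rate.)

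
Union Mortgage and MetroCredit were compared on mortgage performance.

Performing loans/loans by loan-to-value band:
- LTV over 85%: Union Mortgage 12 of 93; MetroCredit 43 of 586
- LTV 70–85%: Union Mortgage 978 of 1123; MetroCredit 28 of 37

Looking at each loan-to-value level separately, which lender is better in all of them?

LTV over 85%: Union Mortgage 12/93 = 12.9%, MetroCredit 43/586 = 7.3% → Union Mortgage
LTV 70–85%: Union Mortgage 978/1123 = 87.1%, MetroCredit 28/37 = 75.7% → Union Mortgage
Union Mortgage has the higher rate in both groups.

Union Mortgage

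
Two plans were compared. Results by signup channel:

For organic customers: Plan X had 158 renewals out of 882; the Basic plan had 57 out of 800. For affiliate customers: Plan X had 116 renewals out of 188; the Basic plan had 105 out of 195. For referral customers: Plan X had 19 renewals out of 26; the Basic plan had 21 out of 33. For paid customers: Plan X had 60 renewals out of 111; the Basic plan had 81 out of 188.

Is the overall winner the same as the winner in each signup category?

Yes

Organic: Plan X 158/882 = 17.9%, the Basic plan 57/800 = 7.1% → Plan X
Affiliate: Plan X 116/188 = 61.7%, the Basic plan 105/195 = 53.8% → Plan X
Referral: Plan X 19/26 = 73.1%, the Basic plan 21/33 = 63.6% → Plan X
Paid: Plan X 60/111 = 54.1%, the Basic plan 81/188 = 43.1% → Plan X
Overall: Plan X 353/1207 = 29.2%, the Basic plan 264/1216 = 21.7% → Plan X
Plan X wins overall and in every signup group — no reversal.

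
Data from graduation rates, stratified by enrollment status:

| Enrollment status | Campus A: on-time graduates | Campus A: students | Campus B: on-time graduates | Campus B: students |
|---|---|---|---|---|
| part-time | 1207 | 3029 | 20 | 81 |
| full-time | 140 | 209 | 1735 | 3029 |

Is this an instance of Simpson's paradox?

Yes

Part-time: Campus A 1207/3029 = 39.8%, Campus B 20/81 = 24.7% → Campus A
Full-time: Campus A 140/209 = 67.0%, Campus B 1735/3029 = 57.3% → Campus A
Overall: Campus A 1347/3238 = 41.6%, Campus B 1755/3110 = 56.4% → Campus B
Campus A wins each enrollment group but Campus B wins overall — the comparison reverses. Campus A's students skew toward part-time, which has a lower base rate.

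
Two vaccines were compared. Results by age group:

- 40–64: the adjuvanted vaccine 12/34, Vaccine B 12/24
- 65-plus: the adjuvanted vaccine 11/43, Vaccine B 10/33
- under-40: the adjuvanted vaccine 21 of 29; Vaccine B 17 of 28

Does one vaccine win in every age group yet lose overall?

No

40–64: the adjuvanted vaccine 12/34 = 35.3%, Vaccine B 12/24 = 50.0% → Vaccine B
65-plus: the adjuvanted vaccine 11/43 = 25.6%, Vaccine B 10/33 = 30.3% → Vaccine B
Under-40: the adjuvanted vaccine 21/29 = 72.4%, Vaccine B 17/28 = 60.7% → the adjuvanted vaccine
Overall: the adjuvanted vaccine 44/106 = 41.5%, Vaccine B 39/85 = 45.9% → Vaccine B
Neither sweeps: the adjuvanted vaccine wins 1 of 3 groups, Vaccine B wins 2. Vaccine B wins overall but not every group — no Simpson reversal.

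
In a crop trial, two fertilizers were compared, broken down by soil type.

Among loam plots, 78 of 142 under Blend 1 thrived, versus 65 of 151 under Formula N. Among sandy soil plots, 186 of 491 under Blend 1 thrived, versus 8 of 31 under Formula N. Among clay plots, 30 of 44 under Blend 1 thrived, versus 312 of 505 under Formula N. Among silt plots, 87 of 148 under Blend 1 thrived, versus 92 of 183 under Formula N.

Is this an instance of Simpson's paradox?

Loam: Blend 1 78/142 = 54.9%, Formula N 65/151 = 43.0% → Blend 1
Sandy soil: Blend 1 186/491 = 37.9%, Formula N 8/31 = 25.8% → Blend 1
Clay: Blend 1 30/44 = 68.2%, Formula N 312/505 = 61.8% → Blend 1
Silt: Blend 1 87/148 = 58.8%, Formula N 92/183 = 50.3% → Blend 1
Overall: Blend 1 381/825 = 46.2%, Formula N 477/870 = 54.8% → Formula N
Blend 1 wins each soil group but Formula N wins overall — the comparison reverses. Blend 1's plots skew toward sandy soil, which has a lower base rate.

Yes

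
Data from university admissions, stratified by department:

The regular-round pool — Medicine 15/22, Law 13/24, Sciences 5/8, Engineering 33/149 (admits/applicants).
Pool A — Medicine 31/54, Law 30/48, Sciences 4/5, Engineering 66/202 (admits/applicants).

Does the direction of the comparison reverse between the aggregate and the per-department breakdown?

No

Medicine: the regular-round pool 15/22 = 68.2%, Pool A 31/54 = 57.4% → the regular-round pool
Law: the regular-round pool 13/24 = 54.2%, Pool A 30/48 = 62.5% → Pool A
Sciences: the regular-round pool 5/8 = 62.5%, Pool A 4/5 = 80.0% → Pool A
Engineering: the regular-round pool 33/149 = 22.1%, Pool A 66/202 = 32.7% → Pool A
Overall: the regular-round pool 66/203 = 32.5%, Pool A 131/309 = 42.4% → Pool A
Neither sweeps: the regular-round pool wins 1 of 4 groups, Pool A wins 3. Pool A wins overall but not every group — no Simpson reversal.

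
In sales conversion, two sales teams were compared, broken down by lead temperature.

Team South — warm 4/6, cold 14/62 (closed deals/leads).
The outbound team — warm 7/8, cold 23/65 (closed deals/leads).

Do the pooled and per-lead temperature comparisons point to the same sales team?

Yes

Warm: Team South 4/6 = 66.7%, the outbound team 7/8 = 87.5% → the outbound team
Cold: Team South 14/62 = 22.6%, the outbound team 23/65 = 35.4% → the outbound team
Overall: Team South 18/68 = 26.5%, the outbound team 30/73 = 41.1% → the outbound team
The outbound team wins overall and in every lead group — no reversal.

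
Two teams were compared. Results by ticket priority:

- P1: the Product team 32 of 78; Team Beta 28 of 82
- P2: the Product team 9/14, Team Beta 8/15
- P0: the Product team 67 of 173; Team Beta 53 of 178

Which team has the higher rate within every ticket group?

the Product team

P1: the Product team 32/78 = 41.0%, Team Beta 28/82 = 34.1% → the Product team
P2: the Product team 9/14 = 64.3%, Team Beta 8/15 = 53.3% → the Product team
P0: the Product team 67/173 = 38.7%, Team Beta 53/178 = 29.8% → the Product team
The Product team has the higher rate in all 3 groups.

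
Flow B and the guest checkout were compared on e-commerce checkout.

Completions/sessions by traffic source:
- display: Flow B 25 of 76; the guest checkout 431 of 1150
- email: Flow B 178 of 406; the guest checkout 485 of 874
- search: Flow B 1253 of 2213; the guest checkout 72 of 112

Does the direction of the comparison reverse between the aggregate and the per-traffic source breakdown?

Display: Flow B 25/76 = 32.9%, the guest checkout 431/1150 = 37.5% → the guest checkout
Email: Flow B 178/406 = 43.8%, the guest checkout 485/874 = 55.5% → the guest checkout
Search: Flow B 1253/2213 = 56.6%, the guest checkout 72/112 = 64.3% → the guest checkout
Overall: Flow B 1456/2695 = 54.0%, the guest checkout 988/2136 = 46.3% → Flow B
The guest checkout wins each traffic group but Flow B wins overall — the comparison reverses. The guest checkout's sessions skew toward display, which has a lower base rate.

Yes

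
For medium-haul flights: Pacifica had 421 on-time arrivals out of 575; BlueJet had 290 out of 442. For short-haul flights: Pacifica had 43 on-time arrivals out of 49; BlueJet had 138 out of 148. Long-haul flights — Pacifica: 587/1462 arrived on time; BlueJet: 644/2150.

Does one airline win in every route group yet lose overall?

Medium-haul: Pacifica 421/575 = 73.2%, BlueJet 290/442 = 65.6% → Pacifica
Short-haul: Pacifica 43/49 = 87.8%, BlueJet 138/148 = 93.2% → BlueJet
Long-haul: Pacifica 587/1462 = 40.2%, BlueJet 644/2150 = 30.0% → Pacifica
Overall: Pacifica 1051/2086 = 50.4%, BlueJet 1072/2740 = 39.1% → Pacifica
Neither sweeps: Pacifica wins 2 of 3 groups, BlueJet wins 1. Pacifica wins overall but not every group — no Simpson reversal.

No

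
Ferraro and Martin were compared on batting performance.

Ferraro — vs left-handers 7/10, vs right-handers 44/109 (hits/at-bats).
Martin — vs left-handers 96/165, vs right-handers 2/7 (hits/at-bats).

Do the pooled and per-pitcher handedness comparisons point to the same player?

Vs left-handers: Ferraro 7/10 = 70.0%, Martin 96/165 = 58.2% → Ferraro
Vs right-handers: Ferraro 44/109 = 40.4%, Martin 2/7 = 28.6% → Ferraro
Overall: Ferraro 51/119 = 42.9%, Martin 98/172 = 57.0% → Martin
Ferraro wins each pitcher group but Martin wins overall — the comparison reverses. Ferraro's at-bats skew toward vs right-handers, which has a lower base rate.

No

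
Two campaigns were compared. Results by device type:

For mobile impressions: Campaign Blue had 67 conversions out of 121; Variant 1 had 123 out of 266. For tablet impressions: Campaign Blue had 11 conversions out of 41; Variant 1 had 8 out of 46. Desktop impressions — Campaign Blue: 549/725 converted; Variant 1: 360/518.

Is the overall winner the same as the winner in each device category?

Mobile: Campaign Blue 67/121 = 55.4%, Variant 1 123/266 = 46.2% → Campaign Blue
Tablet: Campaign Blue 11/41 = 26.8%, Variant 1 8/46 = 17.4% → Campaign Blue
Desktop: Campaign Blue 549/725 = 75.7%, Variant 1 360/518 = 69.5% → Campaign Blue
Overall: Campaign Blue 627/887 = 70.7%, Variant 1 491/830 = 59.2% → Campaign Blue
Campaign Blue wins overall and in every device group — no reversal.

Yes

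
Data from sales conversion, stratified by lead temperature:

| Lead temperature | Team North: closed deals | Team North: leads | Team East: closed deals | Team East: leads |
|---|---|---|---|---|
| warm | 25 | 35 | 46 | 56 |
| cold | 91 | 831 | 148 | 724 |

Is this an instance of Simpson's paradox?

No

Warm: Team North 25/35 = 71.4%, Team East 46/56 = 82.1% → Team East
Cold: Team North 91/831 = 11.0%, Team East 148/724 = 20.4% → Team East
Overall: Team North 116/866 = 13.4%, Team East 194/780 = 24.9% → Team East
Team East wins overall and in every lead group — no reversal.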